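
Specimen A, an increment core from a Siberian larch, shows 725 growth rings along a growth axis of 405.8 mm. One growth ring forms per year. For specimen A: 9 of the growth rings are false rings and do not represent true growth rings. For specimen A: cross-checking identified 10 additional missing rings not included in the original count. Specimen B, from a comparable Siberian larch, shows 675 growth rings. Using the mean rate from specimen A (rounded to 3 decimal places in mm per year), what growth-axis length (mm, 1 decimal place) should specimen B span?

377.3 mm

Specimen A: correcting the raw count gives 725 − 9 + 10 = 726 true growth rings.
A: Extension rate ≈ 405.8 / 726 = 0.559 mm/year.
B's length ≈ 0.559 × 675 = 377.3 mm.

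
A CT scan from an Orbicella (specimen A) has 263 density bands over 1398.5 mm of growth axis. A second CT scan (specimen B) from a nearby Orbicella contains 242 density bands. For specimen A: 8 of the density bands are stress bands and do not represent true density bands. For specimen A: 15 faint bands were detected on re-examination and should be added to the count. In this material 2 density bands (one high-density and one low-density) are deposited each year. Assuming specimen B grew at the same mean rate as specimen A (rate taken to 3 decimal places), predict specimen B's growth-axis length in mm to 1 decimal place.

Specimen A: after corrections the count is 263 − 8 + 15 = 270 density bands.
Specimen A: with 2 density bands per year, 270 / 2 = 135 years.
A: Mean rate = 1398.5 mm / 135 years ≈ 10.359 mm/year.
Specimen B: dividing by 2 density bands per year: 242 / 2 = 121 years. B's length ≈ 10.359 × 121 = 1253.4 mm.

1253.4 mm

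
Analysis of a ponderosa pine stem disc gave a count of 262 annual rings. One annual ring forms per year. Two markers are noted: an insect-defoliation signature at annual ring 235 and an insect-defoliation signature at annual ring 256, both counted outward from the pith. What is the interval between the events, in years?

21 years

256 − 235 = 21 annual rings lie between the two events.
At one annual ring per year, 21 years elapsed between them.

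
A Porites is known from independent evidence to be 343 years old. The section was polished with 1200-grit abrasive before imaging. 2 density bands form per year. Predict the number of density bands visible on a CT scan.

686 density bands

343 years at 2 density bands per year gives 343 × 2 = 686 density bands.
So 686 density bands should be present.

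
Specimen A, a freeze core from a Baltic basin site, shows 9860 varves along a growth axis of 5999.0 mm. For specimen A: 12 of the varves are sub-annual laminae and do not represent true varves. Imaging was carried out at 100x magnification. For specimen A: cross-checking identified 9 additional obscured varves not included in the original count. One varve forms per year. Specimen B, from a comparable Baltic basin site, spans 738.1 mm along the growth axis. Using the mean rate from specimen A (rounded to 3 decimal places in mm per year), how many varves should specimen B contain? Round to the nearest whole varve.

Specimen A: after corrections the count is 9860 − 12 + 9 = 9857 varves.
A: 5999.0 mm over 9857 years gives 5999.0 / 9857 ≈ 0.609 mm/year.
Specimen B: 738.1 mm / 0.609 mm per year = 1211.99 years ≈ 1212 varves.

1212 varves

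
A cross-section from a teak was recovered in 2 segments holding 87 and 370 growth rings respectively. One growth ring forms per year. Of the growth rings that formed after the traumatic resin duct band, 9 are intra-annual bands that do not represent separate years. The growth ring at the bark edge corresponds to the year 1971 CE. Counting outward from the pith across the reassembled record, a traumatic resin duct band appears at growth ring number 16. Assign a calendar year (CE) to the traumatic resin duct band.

1539 CE

Total growth rings = 87 + 370 = 457.
The traumatic resin duct band sits at growth ring 16 from the pith, so 457 − 16 = 441 growth rings formed after it.
Removing the 9 false growth rings leaves 441 − 9 = 432 true growth rings beyond the traumatic resin duct band.
The growth ring at the bark edge is 1971 CE, so the traumatic resin duct band dates to 1971 − 432 = 1539 CE.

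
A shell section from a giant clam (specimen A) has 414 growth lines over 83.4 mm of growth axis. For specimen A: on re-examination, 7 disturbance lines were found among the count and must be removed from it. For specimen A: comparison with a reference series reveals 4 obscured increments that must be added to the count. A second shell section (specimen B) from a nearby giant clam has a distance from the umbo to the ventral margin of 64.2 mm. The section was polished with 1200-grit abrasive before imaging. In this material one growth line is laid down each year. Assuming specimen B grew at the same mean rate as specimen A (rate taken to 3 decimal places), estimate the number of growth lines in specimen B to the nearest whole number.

Specimen A: correcting the raw count gives 414 − 7 + 4 = 411 true growth lines.
A: 83.4 mm over 411 years gives 83.4 / 411 ≈ 0.203 mm/yr.
For B, 64.2 / 0.203 = 316.26 years ≈ 316 growth lines.

316 growth lines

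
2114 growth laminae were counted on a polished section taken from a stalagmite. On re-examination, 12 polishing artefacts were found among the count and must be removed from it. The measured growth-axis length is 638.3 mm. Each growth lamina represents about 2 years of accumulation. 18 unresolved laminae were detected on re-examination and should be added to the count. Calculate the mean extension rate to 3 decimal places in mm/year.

Adjusted count: 2114 − 12 + 18 = 2120 growth laminae.
At 2 years per growth lamina, 2120 × 2 = 4240 years.
638.3 mm over 4240 years gives 638.3 / 4240 ≈ 0.151 mm/year.

0.151 mm/year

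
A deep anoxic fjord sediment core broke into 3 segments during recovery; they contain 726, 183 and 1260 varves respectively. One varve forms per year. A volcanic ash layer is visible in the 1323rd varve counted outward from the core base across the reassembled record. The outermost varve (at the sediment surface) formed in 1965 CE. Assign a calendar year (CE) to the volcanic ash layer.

Total varves = 726 + 183 + 1260 = 2169.
Between varve 1323 and the sediment surface there are 2169 − 1323 = 846 varves.
1965 − 846 = 1119 CE.

1119 CE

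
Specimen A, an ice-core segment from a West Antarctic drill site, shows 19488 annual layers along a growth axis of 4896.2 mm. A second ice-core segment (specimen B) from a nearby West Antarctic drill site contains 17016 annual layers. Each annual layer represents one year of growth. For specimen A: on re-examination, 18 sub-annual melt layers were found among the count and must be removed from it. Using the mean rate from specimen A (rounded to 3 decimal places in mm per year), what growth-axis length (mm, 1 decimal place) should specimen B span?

4271.0 mm

Specimen A: correcting the raw count gives 19488 − 18 = 19470 true annual layers.
A: 4896.2 mm over 19470 years gives 4896.2 / 19470 ≈ 0.251 mm/yr.
For B, 0.251 mm/year × 17016 years = 4271.0 mm.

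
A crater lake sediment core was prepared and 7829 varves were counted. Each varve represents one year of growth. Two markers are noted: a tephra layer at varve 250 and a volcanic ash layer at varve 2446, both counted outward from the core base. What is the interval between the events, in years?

2196 years

2446 − 250 = 2196 varves lie between the two events.
One varve per year makes the interval 2196 years.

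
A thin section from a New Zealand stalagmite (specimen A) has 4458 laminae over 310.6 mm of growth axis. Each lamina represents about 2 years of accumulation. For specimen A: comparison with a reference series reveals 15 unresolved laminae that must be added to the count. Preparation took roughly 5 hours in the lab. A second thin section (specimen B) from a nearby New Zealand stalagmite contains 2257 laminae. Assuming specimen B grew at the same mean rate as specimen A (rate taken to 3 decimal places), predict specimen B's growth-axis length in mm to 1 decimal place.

158.0 mm

Specimen A: after corrections the count is 4458 + 15 = 4473 laminae.
Specimen A: at 2 years per lamina, 4473 × 2 = 8946 years.
A: Extension rate ≈ 310.6 / 8946 = 0.035 mm/yr.
Specimen B: at 2 years per lamina, 2257 × 2 = 4514 years. For B, 0.035 mm/year × 4514 years = 158.0 mm.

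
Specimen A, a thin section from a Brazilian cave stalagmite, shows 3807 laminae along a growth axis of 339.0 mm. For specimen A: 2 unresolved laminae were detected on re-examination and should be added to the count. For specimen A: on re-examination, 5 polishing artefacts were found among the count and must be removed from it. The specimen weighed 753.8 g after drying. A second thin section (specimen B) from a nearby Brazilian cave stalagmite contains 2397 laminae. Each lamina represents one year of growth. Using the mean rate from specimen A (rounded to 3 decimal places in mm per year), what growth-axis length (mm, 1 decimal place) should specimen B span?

213.3 mm

Specimen A: correcting the raw count gives 3807 − 5 + 2 = 3804 true laminae.
A: Extension rate ≈ 339.0 / 3804 = 0.089 mm per year.
B's length ≈ 0.089 × 2397 = 213.3 mm.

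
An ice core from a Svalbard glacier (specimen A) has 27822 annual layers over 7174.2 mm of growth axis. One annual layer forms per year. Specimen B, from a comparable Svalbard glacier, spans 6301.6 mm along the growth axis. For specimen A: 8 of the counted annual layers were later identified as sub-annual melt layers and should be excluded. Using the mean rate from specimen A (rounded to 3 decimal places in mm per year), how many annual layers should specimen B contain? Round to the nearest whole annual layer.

24425 annual layers

Specimen A: adjusted count: 27822 − 8 = 27814 annual layers.
A: Extension rate ≈ 7174.2 / 27814 = 0.258 mm/yr.
Specimen B: 6301.6 mm / 0.258 mm per year = 24424.81 years ≈ 24425 annual layers.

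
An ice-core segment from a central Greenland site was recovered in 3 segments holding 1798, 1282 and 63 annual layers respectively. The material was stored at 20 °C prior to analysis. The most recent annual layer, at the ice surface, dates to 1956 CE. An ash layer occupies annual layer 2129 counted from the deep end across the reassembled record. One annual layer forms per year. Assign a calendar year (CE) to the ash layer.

Total annual layers = 1798 + 1282 + 63 = 3143.
Between annual layer 2129 and the ice surface there are 3143 − 2129 = 1014 annual layers.
Counting back 1014 years from 1956 CE places the ash layer in 1956 − 1014 = 942 CE.

942 CE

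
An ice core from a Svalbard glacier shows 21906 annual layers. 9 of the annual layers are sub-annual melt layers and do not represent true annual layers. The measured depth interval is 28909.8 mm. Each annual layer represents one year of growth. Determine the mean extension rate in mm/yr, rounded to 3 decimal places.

1.320 mm/yr

Adjusted count: 21906 − 9 = 21897 annual layers.
Extension rate ≈ 28909.8 / 21897 = 1.320 mm/yr.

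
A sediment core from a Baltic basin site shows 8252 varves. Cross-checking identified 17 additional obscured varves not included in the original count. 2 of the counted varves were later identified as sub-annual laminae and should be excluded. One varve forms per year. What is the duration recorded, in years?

After corrections the count is 8252 − 2 + 17 = 8267 varves.
One varve per year makes the duration 8267 years.

8267 years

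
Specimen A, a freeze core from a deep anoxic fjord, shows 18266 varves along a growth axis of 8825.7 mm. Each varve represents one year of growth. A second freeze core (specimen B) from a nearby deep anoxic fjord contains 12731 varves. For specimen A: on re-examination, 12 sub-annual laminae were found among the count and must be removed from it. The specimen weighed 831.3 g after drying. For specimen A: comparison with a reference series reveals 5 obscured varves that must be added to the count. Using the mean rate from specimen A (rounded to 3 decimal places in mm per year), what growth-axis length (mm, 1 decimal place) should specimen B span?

Specimen A: true varve count = 18266 − 12 + 5 = 18259.
A: 8825.7 mm over 18259 years gives 8825.7 / 18259 ≈ 0.483 mm/year.
For B, 0.483 mm/year × 12731 years = 6149.1 mm.

6149.1 mm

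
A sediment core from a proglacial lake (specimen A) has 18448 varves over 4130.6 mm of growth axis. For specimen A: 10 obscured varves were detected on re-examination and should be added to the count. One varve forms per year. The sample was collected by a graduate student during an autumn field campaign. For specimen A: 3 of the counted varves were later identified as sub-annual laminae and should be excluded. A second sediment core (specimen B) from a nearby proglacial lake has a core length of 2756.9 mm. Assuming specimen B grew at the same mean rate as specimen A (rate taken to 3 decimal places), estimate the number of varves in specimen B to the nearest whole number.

12308 varves

Specimen A: after corrections the count is 18448 − 3 + 10 = 18455 varves.
A: 4130.6 mm over 18455 years gives 4130.6 / 18455 ≈ 0.224 mm/yr.
B spans 2756.9 / 0.224 = 12307.59 years ≈ 12308 varves.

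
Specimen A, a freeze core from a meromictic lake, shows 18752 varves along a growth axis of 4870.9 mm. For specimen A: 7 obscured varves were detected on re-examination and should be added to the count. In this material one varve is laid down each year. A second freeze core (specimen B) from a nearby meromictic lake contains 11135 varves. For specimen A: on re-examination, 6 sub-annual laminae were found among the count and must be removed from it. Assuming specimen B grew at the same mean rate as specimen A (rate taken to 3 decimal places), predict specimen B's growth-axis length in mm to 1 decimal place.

Specimen A: correcting the raw count gives 18752 − 6 + 7 = 18753 true varves.
A: Extension rate ≈ 4870.9 / 18753 = 0.260 mm/year.
For B, 0.260 mm/year × 11135 years = 2895.1 mm.

2895.1 mm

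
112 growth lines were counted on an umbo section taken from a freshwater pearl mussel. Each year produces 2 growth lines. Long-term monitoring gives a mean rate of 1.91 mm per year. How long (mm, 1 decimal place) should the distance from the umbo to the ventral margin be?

Dividing by 2 growth lines per year: 112 / 2 = 56 years.
Length ≈ 1.91 × 56 = 107.0 mm.

107.0 mm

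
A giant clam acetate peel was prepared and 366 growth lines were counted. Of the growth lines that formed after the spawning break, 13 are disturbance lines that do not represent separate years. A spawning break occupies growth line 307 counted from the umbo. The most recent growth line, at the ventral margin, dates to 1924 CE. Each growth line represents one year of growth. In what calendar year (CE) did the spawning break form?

366 − 307 = 59 growth lines lie beyond the spawning break toward the ventral margin.
Excluding 13 false growth lines: 59 − 13 = 46.
1924 − 46 = 1878 CE.

1878 CE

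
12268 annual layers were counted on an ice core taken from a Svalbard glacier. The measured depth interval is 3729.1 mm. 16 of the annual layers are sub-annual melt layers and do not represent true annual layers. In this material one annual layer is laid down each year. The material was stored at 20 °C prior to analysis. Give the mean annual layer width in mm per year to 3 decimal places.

Correcting the raw count gives 12268 − 16 = 12252 true annual layers.
3729.1 mm over 12252 years gives 3729.1 / 12252 ≈ 0.304 mm per year.

0.304 mm per year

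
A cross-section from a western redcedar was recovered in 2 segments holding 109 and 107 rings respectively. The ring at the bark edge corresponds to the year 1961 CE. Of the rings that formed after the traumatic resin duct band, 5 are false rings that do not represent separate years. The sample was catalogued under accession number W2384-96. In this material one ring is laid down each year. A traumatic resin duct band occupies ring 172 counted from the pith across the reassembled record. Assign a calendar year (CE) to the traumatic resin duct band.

1922 CE

Total rings = 109 + 107 = 216.
216 − 172 = 44 rings lie beyond the traumatic resin duct band toward the bark edge.
Removing the 5 false rings leaves 44 − 5 = 39 true rings beyond the traumatic resin duct band.
Counting back 39 years from 1961 CE places the traumatic resin duct band in 1961 − 39 = 1922 CE.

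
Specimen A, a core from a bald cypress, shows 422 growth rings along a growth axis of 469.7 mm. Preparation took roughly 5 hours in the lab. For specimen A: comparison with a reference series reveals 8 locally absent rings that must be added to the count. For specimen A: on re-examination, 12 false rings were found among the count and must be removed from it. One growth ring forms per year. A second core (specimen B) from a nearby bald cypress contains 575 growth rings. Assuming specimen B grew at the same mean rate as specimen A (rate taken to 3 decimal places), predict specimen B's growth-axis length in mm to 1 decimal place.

Specimen A: correcting the raw count gives 422 − 12 + 8 = 418 true growth rings.
A: Mean rate = 469.7 mm / 418 years ≈ 1.124 mm per year.
Length of B = 1.124 × 575 = 646.3 mm.

646.3 mm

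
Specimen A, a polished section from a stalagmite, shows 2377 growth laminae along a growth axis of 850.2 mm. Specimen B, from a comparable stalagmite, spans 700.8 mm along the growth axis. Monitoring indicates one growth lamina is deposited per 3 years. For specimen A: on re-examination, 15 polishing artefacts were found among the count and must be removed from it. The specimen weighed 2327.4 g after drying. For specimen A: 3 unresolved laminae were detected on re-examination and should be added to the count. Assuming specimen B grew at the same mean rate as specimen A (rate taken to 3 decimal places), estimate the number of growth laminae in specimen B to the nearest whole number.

1947 growth laminae

Specimen A: after corrections the count is 2377 − 15 + 3 = 2365 growth laminae.
Specimen A: at 3 years per growth lamina, 2365 × 3 = 7095 years.
A: Mean rate = 850.2 mm / 7095 years ≈ 0.120 mm/yr.
Specimen B: 700.8 mm / 0.120 mm per year = 5840.00 years; at 3 years per growth lamina that is 5840.00 / 3 ≈ 1947 growth laminae.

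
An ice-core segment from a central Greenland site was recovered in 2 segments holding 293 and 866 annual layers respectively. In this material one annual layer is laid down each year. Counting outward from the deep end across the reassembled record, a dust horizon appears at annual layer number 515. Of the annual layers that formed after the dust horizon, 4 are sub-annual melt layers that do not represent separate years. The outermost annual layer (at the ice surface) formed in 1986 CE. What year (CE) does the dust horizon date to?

Total annual layers = 293 + 866 = 1159.
1159 − 515 = 644 annual layers lie beyond the dust horizon toward the ice surface.
Removing the 4 false annual layers leaves 644 − 4 = 640 true annual layers beyond the dust horizon.
The annual layer at the ice surface is 1986 CE, so the dust horizon dates to 1986 − 640 = 1346 CE.

1346 CE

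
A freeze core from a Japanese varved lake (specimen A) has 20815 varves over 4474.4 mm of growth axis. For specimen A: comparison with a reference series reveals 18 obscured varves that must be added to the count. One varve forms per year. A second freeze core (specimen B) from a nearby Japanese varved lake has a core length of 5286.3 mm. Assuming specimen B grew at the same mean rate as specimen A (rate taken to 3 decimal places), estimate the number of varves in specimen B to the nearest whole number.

24587 varves

Specimen A: true varve count = 20815 + 18 = 20833.
A: Extension rate ≈ 4474.4 / 20833 = 0.215 mm/yr.
For B, 5286.3 / 0.215 = 24587.44 years ≈ 24587 varves.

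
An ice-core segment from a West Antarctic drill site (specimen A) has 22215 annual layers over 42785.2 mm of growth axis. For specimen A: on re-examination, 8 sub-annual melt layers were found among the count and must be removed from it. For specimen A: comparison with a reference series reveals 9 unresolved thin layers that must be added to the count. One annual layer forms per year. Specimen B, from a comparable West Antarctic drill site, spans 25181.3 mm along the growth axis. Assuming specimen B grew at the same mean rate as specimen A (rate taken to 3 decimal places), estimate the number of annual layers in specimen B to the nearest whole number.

13074 annual layers

Specimen A: adjusted count: 22215 − 8 + 9 = 22216 annual layers.
A: Extension rate ≈ 42785.2 / 22216 = 1.926 mm per year.
B spans 25181.3 / 1.926 = 13074.40 years ≈ 13074 annual layers.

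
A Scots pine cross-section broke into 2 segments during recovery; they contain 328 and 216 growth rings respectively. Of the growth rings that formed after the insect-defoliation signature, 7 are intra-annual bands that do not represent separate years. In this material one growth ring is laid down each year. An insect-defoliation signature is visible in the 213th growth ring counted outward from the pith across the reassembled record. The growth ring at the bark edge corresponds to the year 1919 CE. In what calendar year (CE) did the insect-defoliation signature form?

1595 CE

Total growth rings = 328 + 216 = 544.
544 − 213 = 331 growth rings lie beyond the insect-defoliation signature toward the bark edge.
Excluding 7 false growth rings: 331 − 7 = 324.
1919 − 324 = 1595 CE.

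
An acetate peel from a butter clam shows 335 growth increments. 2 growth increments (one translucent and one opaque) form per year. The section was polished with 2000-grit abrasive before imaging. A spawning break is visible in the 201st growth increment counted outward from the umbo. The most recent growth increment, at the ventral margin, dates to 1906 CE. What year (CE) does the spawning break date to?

1839 CE

335 − 201 = 134 growth increments lie beyond the spawning break toward the ventral margin.
134 growth increments at 2 per year is 134 / 2 = 67 years.
1906 − 67 = 1839 CE.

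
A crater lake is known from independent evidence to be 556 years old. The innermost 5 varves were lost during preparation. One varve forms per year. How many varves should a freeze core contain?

551 varves

Expected varves over 556 years: 556.
556 − 5 missed = 551 varves expected in the prepared section.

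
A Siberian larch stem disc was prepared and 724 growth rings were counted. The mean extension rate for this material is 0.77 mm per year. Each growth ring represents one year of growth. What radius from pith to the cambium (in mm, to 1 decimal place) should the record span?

557.5 mm

The record spans 724 years at 0.77 mm per year.
Predicted length = 0.77 mm/year × 724 years = 557.5 mm.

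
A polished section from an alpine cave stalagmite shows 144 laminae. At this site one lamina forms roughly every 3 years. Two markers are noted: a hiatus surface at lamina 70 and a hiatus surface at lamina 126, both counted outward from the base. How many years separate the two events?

168 years

126 − 70 = 56 laminae lie between the two events.
At 3 years per lamina, 56 × 3 = 168 years.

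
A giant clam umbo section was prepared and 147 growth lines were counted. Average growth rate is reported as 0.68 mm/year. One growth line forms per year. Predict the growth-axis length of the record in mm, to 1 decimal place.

100.0 mm

147 years of growth are recorded.
147 years at 0.68 mm/year gives 0.68 × 147 = 100.0 mm.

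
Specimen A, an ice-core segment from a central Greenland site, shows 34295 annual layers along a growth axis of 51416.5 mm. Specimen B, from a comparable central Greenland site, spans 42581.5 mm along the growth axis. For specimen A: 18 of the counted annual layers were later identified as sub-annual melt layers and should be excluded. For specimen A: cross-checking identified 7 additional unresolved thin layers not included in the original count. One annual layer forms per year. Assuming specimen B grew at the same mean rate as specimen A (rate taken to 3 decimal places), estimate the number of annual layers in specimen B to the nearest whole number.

28388 annual layers

Specimen A: after corrections the count is 34295 − 18 + 7 = 34284 annual layers.
A: Extension rate ≈ 51416.5 / 34284 = 1.500 mm/year.
For B, 42581.5 / 1.500 = 28387.67 years ≈ 28388 annual layers.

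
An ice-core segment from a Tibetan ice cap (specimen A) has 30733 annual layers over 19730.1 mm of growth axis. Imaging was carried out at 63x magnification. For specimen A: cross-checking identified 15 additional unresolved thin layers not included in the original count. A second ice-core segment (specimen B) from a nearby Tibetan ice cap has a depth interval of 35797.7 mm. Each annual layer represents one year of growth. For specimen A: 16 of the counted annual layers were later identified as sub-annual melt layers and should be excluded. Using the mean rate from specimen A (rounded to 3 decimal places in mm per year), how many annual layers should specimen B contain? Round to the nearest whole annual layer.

55760 annual layers

Specimen A: correcting the raw count gives 30733 − 16 + 15 = 30732 true annual layers.
A: Extension rate ≈ 19730.1 / 30732 = 0.642 mm per year.
B spans 35797.7 / 0.642 = 55759.66 years ≈ 55760 annual layers.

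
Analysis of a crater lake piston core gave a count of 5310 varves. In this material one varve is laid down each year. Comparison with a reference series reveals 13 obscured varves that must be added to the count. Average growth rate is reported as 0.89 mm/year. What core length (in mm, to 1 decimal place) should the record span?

4737.5 mm

Adjusted count: 5310 + 13 = 5323 varves.
5323 years at 0.89 mm/year gives 0.89 × 5323 = 4737.5 mm.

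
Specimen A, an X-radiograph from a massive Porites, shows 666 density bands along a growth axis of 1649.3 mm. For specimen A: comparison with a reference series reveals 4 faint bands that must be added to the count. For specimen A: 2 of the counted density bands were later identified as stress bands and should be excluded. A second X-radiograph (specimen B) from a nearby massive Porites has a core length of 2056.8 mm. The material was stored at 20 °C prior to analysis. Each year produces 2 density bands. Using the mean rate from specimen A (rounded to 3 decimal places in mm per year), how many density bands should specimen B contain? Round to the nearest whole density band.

Specimen A: adjusted count: 666 − 2 + 4 = 668 density bands.
Specimen A: dividing by 2 density bands per year: 668 / 2 = 334 years.
A: Mean rate = 1649.3 mm / 334 years ≈ 4.938 mm per year.
For B, 2056.8 / 4.938 = 416.52 years; at 2 density bands per year that is 416.52 × 2 ≈ 833 density bands.

833 density bands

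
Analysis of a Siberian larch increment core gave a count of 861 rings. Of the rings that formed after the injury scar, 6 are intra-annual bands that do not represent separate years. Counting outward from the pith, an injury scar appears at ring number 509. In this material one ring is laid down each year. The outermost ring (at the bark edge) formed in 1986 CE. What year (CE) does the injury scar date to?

1640 CE

Between ring 509 and the bark edge there are 861 − 509 = 352 rings.
352 − 6 false = 346 true rings after the injury scar.
Counting back 346 years from 1986 CE places the injury scar in 1986 − 346 = 1640 CE.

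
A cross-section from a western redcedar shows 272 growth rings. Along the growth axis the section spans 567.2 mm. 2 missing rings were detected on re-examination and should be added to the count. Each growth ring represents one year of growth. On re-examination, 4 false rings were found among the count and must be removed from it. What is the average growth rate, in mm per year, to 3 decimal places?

2.101 mm per year

True growth ring count = 272 − 4 + 2 = 270.
Extension rate ≈ 567.2 / 270 = 2.101 mm per year.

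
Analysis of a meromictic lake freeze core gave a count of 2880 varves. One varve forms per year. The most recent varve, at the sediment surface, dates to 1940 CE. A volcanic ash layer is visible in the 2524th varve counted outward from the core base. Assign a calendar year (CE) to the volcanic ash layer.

Between varve 2524 and the sediment surface there are 2880 − 2524 = 356 varves.
The varve at the sediment surface is 1940 CE, so the volcanic ash layer dates to 1940 − 356 = 1584 CE.

1584 CE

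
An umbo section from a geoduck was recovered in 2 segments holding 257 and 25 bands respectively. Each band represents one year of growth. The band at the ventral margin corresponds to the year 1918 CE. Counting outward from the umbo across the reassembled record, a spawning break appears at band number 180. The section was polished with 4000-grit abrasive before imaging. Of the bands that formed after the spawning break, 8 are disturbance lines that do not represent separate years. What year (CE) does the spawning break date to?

1824 CE

Total bands = 257 + 25 = 282.
Between band 180 and the ventral margin there are 282 − 180 = 102 bands.
Excluding 8 false bands: 102 − 8 = 94.
1918 − 94 = 1824 CE.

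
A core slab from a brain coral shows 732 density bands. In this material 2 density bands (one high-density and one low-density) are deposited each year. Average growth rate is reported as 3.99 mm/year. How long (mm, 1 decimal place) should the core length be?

Dividing by 2 density bands per year: 732 / 2 = 366 years.
Length ≈ 3.99 × 366 = 1460.3 mm.

1460.3 mm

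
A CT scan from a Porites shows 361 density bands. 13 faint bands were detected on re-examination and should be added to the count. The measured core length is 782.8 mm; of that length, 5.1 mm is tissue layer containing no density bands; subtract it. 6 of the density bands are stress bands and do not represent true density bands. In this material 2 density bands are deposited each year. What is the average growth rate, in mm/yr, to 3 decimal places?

4.227 mm/yr

Adjusted count: 361 − 6 + 13 = 368 density bands.
With 2 density bands per year, 368 / 2 = 184 years.
The growth record spans 782.8 − 5.1 = 777.7 mm.
Mean rate = 777.7 mm / 184 years ≈ 4.227 mm/yr.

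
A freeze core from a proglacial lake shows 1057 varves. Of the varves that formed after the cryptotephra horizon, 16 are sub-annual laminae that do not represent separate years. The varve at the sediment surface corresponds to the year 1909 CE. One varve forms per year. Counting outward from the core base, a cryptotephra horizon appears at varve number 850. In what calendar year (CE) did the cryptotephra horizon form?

The cryptotephra horizon sits at varve 850 from the core base, so 1057 − 850 = 207 varves formed after it.
Excluding 16 false varves: 207 − 16 = 191.
1909 − 191 = 1718 CE.

1718 CE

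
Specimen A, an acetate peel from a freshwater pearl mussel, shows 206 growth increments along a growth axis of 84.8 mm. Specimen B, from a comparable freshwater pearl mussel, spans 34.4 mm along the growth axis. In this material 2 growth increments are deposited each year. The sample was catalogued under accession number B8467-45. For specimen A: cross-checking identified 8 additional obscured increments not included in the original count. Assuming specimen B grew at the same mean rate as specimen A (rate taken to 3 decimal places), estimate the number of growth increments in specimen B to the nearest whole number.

87 growth increments

Specimen A: adjusted count: 206 + 8 = 214 growth increments.
Specimen A: with 2 growth increments per year, 214 / 2 = 107 years.
A: Mean rate = 84.8 mm / 107 years ≈ 0.793 mm per year.
Specimen B: 34.4 mm / 0.793 mm per year = 43.38 years; at 2 growth increments per year that is 43.38 × 2 ≈ 87 growth increments.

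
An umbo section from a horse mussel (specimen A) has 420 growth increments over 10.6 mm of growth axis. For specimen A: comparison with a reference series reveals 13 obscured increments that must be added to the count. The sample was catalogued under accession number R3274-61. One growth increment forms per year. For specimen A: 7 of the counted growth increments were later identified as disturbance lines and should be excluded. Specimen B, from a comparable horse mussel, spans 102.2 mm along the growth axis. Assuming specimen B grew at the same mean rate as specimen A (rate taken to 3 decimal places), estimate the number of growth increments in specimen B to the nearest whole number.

Specimen A: after corrections the count is 420 − 7 + 13 = 426 growth increments.
A: Extension rate ≈ 10.6 / 426 = 0.025 mm per year.
For B, 102.2 / 0.025 = 4088.00 years ≈ 4088 growth increments.

4088 growth increments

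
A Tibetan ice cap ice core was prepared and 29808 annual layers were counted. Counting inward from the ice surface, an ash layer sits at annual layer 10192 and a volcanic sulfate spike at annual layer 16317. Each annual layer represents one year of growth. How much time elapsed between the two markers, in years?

6125 yr

16317 − 10192 = 6125 annual layers lie between the two events.
One annual layer per year makes the interval 6125 years.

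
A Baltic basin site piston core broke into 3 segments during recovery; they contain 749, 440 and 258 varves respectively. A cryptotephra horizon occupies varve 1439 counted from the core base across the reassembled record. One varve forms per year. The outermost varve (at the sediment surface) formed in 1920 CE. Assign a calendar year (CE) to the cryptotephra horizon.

Total varves = 749 + 440 + 258 = 1447.
Between varve 1439 and the sediment surface there are 1447 − 1439 = 8 varves.
The varve at the sediment surface is 1920 CE, so the cryptotephra horizon dates to 1920 − 8 = 1912 CE.

1912 CE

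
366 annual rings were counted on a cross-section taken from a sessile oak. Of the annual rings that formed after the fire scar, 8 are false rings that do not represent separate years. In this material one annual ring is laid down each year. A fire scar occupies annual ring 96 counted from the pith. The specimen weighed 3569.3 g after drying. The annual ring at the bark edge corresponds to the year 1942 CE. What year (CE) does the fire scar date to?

366 − 96 = 270 annual rings lie beyond the fire scar toward the bark edge.
Excluding 8 false annual rings: 270 − 8 = 262.
Counting back 262 years from 1942 CE places the fire scar in 1942 − 262 = 1680 CE.

1680 CE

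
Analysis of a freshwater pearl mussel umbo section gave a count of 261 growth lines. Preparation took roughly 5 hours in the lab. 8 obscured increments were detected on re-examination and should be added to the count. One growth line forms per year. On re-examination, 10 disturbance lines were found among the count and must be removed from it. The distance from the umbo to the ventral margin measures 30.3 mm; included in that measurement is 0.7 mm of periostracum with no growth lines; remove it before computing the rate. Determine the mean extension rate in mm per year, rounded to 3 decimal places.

After corrections the count is 261 − 10 + 8 = 259 growth lines.
Removing the 0.7 mm offcut leaves 30.3 − 0.7 = 29.6 mm.
Extension rate ≈ 29.6 / 259 = 0.114 mm per year.

0.114 mm per year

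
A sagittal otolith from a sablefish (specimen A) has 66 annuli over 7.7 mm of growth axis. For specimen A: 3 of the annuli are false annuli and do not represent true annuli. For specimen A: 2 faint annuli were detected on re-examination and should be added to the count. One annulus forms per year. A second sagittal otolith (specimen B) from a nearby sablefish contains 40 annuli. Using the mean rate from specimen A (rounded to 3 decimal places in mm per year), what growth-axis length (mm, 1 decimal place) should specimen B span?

4.7 mm

Specimen A: correcting the raw count gives 66 − 3 + 2 = 65 true annuli.
A: Mean rate = 7.7 mm / 65 years ≈ 0.118 mm/yr.
B's length ≈ 0.118 × 40 = 4.7 mm.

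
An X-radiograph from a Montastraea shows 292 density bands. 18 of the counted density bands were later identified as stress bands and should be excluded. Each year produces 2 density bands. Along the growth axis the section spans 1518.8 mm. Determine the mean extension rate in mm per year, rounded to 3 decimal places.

After corrections the count is 292 − 18 = 274 density bands.
274 density bands at 2 per year is 274 / 2 = 137 years.
Mean rate = 1518.8 mm / 137 years ≈ 11.086 mm per year.

11.086 mm per year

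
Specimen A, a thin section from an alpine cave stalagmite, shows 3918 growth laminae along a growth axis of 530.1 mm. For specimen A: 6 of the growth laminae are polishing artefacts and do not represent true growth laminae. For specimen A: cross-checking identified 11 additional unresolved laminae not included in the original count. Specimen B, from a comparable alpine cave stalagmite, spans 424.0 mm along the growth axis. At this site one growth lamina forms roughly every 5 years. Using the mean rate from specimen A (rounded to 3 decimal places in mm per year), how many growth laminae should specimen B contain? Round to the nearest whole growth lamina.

3141 growth laminae

Specimen A: adjusted count: 3918 − 6 + 11 = 3923 growth laminae.
Specimen A: 3923 growth laminae at 5 years each span 3923 × 5 = 19615 years.
A: 530.1 mm over 19615 years gives 530.1 / 19615 ≈ 0.027 mm/year.
Specimen B: 424.0 mm / 0.027 mm per year = 15703.70 years; at 5 years per growth lamina that is 15703.70 / 5 ≈ 3141 growth laminae.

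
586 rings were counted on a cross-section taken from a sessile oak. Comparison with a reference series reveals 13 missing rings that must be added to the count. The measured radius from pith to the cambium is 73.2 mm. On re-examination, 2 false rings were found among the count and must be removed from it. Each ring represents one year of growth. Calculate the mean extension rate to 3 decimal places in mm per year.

0.123 mm per year

Correcting the raw count gives 586 − 2 + 13 = 597 true rings.
Extension rate ≈ 73.2 / 597 = 0.123 mm per year.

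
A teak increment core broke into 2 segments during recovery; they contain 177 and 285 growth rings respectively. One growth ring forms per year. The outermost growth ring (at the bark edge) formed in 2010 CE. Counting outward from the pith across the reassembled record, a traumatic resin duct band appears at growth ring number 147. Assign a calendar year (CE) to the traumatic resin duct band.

1695 CE

Total growth rings = 177 + 285 = 462.
The traumatic resin duct band sits at growth ring 147 from the pith, so 462 − 147 = 315 growth rings formed after it.
2010 − 315 = 1695 CE.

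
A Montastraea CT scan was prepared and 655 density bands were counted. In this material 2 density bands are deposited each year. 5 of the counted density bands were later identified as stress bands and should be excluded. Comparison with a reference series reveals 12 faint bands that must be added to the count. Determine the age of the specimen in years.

331 years

Correcting the raw count gives 655 − 5 + 12 = 662 true density bands.
With 2 density bands per year, 662 / 2 = 331 years.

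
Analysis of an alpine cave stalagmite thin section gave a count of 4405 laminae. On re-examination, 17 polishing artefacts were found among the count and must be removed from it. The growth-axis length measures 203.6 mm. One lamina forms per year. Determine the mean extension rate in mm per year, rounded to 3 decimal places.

True lamina count = 4405 − 17 = 4388.
Extension rate ≈ 203.6 / 4388 = 0.046 mm per year.

0.046 mm per year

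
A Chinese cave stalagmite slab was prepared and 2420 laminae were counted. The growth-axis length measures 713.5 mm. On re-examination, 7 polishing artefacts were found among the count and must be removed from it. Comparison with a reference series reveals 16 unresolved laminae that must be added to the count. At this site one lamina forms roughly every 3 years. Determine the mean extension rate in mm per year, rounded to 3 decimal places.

0.098 mm per year

After corrections the count is 2420 − 7 + 16 = 2429 laminae.
Multiplying by 3 years per lamina: 2429 × 3 = 7287 years.
Mean rate = 713.5 mm / 7287 years ≈ 0.098 mm per year.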